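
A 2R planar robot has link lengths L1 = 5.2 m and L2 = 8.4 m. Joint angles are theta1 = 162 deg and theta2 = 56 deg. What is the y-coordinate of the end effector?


Convert angles to radians: theta1 = 2.8274, theta2 = 0.9774
y = L1*sin(theta1) + L2*sin(theta1+theta2)
y = 1.6069 + -5.1716
y = -3.5647


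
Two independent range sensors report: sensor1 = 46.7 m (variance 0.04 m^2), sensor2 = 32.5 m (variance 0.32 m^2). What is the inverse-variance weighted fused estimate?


w1 = (1/var1) / (1/var1 + 1/var2)
   = 25.0 / (25.0 + 3.125) = 0.8889
w2 = 1 - w1 = 0.1111
fused = w1*s1 + w2*s2 = 41.5111 + 3.6111
= 45.1222 m


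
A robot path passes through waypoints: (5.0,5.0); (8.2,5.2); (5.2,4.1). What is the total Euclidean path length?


Segment lengths:
  seg1 = sqrt((3.2)^2 + (0.2)^2) = 3.2062
  seg2 = sqrt((-3.0)^2 + (-1.1)^2) = 3.1953
Total = 6.4016


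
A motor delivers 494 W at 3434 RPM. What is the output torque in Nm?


omega = 3434 * 2*pi/60 = 359.6076 rad/s
tau = P / omega = 494 / 359.6076
= 1.3737 Nm


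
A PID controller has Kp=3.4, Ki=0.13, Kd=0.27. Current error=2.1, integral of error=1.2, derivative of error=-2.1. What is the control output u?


u = Kp*e + Ki*int(e) + Kd*de/dt
= 3.4*2.1 + 0.13*1.2 + 0.27*(-2.1)
= 7.14 + 0.156 + -0.567
= 6.729


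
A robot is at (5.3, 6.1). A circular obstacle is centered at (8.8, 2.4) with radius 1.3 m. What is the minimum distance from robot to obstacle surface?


center_dist = sqrt((5.3-8.8)^2 + (6.1-2.4)^2)
= sqrt(12.25 + 13.69)
= 5.0931
min_dist = center_dist - radius = 5.0931 - 1.3 = 3.7931 m


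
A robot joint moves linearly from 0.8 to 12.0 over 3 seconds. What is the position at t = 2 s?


s = t/T = 2/3 = 0.6667
p(t) = p0 + (pf-p0)*s
= 0.8 + (12.0 - 0.8) * 0.6667
= 8.2667


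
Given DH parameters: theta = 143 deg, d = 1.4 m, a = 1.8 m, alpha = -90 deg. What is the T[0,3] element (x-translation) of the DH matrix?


T[0,3] = a * cos(theta)
= 1.8 * cos(143 deg)
= 1.8 * -0.7986
= -1.4375


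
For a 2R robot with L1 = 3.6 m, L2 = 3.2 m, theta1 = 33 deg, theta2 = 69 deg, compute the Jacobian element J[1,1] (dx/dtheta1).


J[1,1] = -L1*sin(t1) - L2*sin(t1+t2)
= -3.6*sin(33) - 3.2*sin(102)
= -5.0908


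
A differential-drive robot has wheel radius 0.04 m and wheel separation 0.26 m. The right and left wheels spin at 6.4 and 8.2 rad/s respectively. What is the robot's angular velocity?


vR = r*wR = 0.04*6.4 = 0.256 m/s
vL = r*wL = 0.04*8.2 = 0.328 m/s
v = (vR+vL)/2 = 0.292 m/s
omega = (vR-vL)/L = -0.2769 rad/s
angular velocity = -0.2769 rad/s


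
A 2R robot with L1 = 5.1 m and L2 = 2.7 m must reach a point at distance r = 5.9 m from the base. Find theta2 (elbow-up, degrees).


cos(theta2) = (r^2 - L1^2 - L2^2) / (2*L1*L2)
cos(theta2) = (34.81 - 26.01 - 7.29) / 27.54
cos(theta2) = 0.054829
theta2 = 86.8569 degrees


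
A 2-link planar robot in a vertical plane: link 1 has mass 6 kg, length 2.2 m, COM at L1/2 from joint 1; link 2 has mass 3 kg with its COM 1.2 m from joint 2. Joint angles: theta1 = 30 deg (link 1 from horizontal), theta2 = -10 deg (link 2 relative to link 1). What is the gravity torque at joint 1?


Horizontal distance from joint 1 to link-1 COM:
  x_c1 = (L1/2)*cos(t1) = 1.1 * 0.866 = 0.9526 m
Horizontal distance from joint 1 to link-2 COM:
  x_c2 = L1*cos(t1) + Lc2*cos(t1+t2)
       = 2.2*0.866 + 1.2*0.9397 = 3.0329 m
tau1 = m1*g*x_c1 + m2*g*x_c2
     = 6*9.81*0.9526 + 3*9.81*3.0329
     = 56.0717 + 89.2579
     = 145.3295 Nm


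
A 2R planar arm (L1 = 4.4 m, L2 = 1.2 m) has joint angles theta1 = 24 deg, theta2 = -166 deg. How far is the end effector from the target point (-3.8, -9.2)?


End effector via forward kinematics:
x = L1*cos(t1) + L2*cos(t1+t2) = 3.074
y = L1*sin(t1) + L2*sin(t1+t2) = 1.0508
Distance to target:
d = sqrt((-3.8 - 3.074)^2 + (-9.2 - 1.0508)^2)
= sqrt(47.2517 + 105.0799)
= 12.3423 m


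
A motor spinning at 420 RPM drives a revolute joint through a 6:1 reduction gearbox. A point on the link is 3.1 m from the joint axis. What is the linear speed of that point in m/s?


omega_motor = 420 * 2*pi/60 = 43.9823 rad/s
omega_joint = omega_motor / 6 = 7.3304 rad/s
v = omega_joint * r = 7.3304 * 3.1
= 22.7242 m/s


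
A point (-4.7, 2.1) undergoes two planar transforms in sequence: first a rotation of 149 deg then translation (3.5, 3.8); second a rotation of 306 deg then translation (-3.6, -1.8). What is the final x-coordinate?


After transform 1:
x1 = cos(149)*-4.7 - sin(149)*2.1 + 3.5 = 6.4471
y1 = sin(149)*-4.7 + cos(149)*2.1 + 3.8 = -0.4207
After transform 2:
x2 = cos(306)*6.4471 - sin(306)*-0.4207 + -3.6
= -0.1509


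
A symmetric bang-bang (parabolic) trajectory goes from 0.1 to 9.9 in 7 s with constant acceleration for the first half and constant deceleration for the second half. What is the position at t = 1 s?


Symmetric rest-to-rest: each phase covers (pf-p0)/2 in time T/2. 0.5*a*(T/2)^2 = (pf-p0)/2 => a = 4*(pf-p0)/T^2
a = 4*(9.9-0.1)/7^2 = 0.8
t = 1 is in the acceleration phase (t <= T/2).
p = p0 + 0.5*a*t^2 = 0.1 + 0.5*0.8*1^2
= 0.5


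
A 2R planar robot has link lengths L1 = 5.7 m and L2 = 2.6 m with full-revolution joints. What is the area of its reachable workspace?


r_max = L1 + L2 = 8.3 m
r_min = |L1 - L2| = 3.1 m
Area = pi*(r_max^2 - r_min^2)
= pi*(68.89 - 9.61)
= pi * 59.28
= 186.2336 m^2


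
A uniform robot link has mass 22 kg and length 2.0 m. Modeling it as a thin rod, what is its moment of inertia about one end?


I = (1/3) * m * L^2
= (1/3) * 22 * 2.0^2
= 0.333333 * 22 * 4.0
= 29.3333 kg*m^2


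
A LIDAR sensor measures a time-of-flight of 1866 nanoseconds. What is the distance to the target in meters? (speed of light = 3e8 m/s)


tof = 1866 ns = 1.866e-06 s
dist = c * tof / 2
= 3e8 * 1.866e-06 / 2
= 279.9 m


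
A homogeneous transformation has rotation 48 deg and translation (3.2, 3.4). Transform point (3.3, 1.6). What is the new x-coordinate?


x' = cos(theta)*px - sin(theta)*py + tx
= 0.6691*3.3 - 0.7431*1.6 + 3.2
= 4.2191


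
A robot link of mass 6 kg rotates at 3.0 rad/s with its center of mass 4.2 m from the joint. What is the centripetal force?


F = m * omega^2 * r
= 6 * 3.0^2 * 4.2
= 6 * 9.0 * 4.2
= 226.8 N


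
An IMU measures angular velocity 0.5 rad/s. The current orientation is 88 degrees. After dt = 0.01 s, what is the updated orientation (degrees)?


delta_theta = w * dt = 0.5 * 0.01 = 0.005 rad
= 0.2865 deg
theta_new = 88 + 0.2865 = 88.2865 deg


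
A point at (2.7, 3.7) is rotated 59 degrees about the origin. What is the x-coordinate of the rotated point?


x' = x*cos(theta) - y*sin(theta)
cos(59 deg) = 0.515, sin(59 deg) = 0.8572
x' = 2.7 * 0.515 - 3.7 * 0.8572
= 1.3906 - 3.1715
= -1.7809


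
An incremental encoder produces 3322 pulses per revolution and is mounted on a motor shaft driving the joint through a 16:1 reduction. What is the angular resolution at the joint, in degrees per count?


counts per rev = 3322
effective counts at joint = 3322 * 16 = 53152
resolution = 360 / 53152
= 0.0068 deg/count


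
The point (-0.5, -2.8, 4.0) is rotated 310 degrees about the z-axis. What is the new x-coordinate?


Rotation about z-axis: x' = x*cos(theta) - y*sin(theta)
= -0.5 * 0.6428 - -2.8 * -0.766
= -2.4663


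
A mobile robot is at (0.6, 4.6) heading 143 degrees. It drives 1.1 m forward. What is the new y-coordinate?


y_new = y0 + d*sin(theta)
= 4.6 + 1.1*sin(143)
= 4.6 + 0.662
= 5.262


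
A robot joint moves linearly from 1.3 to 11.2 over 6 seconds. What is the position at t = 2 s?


s = t/T = 2/6 = 0.3333
p(t) = p0 + (pf-p0)*s
= 1.3 + (11.2 - 1.3) * 0.3333
= 4.6


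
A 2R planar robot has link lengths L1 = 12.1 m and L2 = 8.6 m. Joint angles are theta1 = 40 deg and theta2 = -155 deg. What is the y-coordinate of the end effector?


Convert angles to radians: theta1 = 0.6981, theta2 = -2.7053
y = L1*sin(theta1) + L2*sin(theta1+theta2)
y = 7.7777 + -7.7942
y = -0.0165


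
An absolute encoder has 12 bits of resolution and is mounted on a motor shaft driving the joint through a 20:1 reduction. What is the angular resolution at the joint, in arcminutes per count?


counts = 2^12 = 4096
effective counts at joint = 4096 * 20 = 81920
resolution = 360*60 / 81920
= 0.2637 arcmin/count


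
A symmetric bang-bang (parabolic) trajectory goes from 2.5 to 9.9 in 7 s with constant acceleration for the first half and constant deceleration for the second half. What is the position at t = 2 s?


Symmetric rest-to-rest: each phase covers (pf-p0)/2 in time T/2. 0.5*a*(T/2)^2 = (pf-p0)/2 => a = 4*(pf-p0)/T^2
a = 4*(9.9-2.5)/7^2 = 0.6041
t = 2 is in the acceleration phase (t <= T/2).
p = p0 + 0.5*a*t^2 = 2.5 + 0.5*0.6041*2^2
= 3.7082


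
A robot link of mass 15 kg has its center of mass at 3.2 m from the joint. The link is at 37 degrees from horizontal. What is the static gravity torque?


tau = m*g*L*cos(angle)
= 15 * 9.81 * 3.2 * cos(37 deg)
= 15 * 9.81 * 3.2 * 0.7986
= 376.0615 Nm


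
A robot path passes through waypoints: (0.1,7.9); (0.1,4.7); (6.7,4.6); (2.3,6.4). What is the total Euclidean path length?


Segment lengths:
  seg1 = sqrt((0.0)^2 + (-3.2)^2) = 3.2
  seg2 = sqrt((6.6)^2 + (-0.1)^2) = 6.6008
  seg3 = sqrt((-4.4)^2 + (1.8)^2) = 4.7539
Total = 14.5547


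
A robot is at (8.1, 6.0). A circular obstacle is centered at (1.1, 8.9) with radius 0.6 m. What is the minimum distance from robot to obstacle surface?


center_dist = sqrt((8.1-1.1)^2 + (6.0-8.9)^2)
= sqrt(49.0 + 8.41)
= 7.5769
min_dist = center_dist - radius = 7.5769 - 0.6 = 6.9769 m


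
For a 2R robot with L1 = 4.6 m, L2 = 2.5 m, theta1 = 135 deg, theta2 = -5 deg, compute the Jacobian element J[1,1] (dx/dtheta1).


J[1,1] = -L1*sin(t1) - L2*sin(t1+t2)
= -4.6*sin(135) - 2.5*sin(130)
= -5.1678


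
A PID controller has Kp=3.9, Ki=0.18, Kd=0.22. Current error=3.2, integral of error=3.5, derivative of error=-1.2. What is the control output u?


u = Kp*e + Ki*int(e) + Kd*de/dt
= 3.9*3.2 + 0.18*3.5 + 0.22*(-1.2)
= 12.48 + 0.63 + -0.264
= 12.846


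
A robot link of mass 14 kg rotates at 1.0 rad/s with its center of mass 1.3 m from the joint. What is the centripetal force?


F = m * omega^2 * r
= 14 * 1.0^2 * 1.3
= 14 * 1.0 * 1.3
= 18.2 N


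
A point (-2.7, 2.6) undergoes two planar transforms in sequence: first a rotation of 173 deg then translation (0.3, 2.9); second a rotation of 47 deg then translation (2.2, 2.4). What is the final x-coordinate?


After transform 1:
x1 = cos(173)*-2.7 - sin(173)*2.6 + 0.3 = 2.663
y1 = sin(173)*-2.7 + cos(173)*2.6 + 2.9 = -0.0097
After transform 2:
x2 = cos(47)*2.663 - sin(47)*-0.0097 + 2.2
= 4.0232


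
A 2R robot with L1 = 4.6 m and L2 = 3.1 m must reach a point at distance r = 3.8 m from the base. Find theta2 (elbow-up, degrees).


cos(theta2) = (r^2 - L1^2 - L2^2) / (2*L1*L2)
cos(theta2) = (14.44 - 21.16 - 9.61) / 28.52
cos(theta2) = -0.572581
theta2 = 124.9304 degrees


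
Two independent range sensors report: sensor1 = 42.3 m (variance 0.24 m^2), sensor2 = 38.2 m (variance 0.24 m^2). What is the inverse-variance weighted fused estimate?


w1 = (1/var1) / (1/var1 + 1/var2)
   = 4.1667 / (4.1667 + 4.1667) = 0.5
w2 = 1 - w1 = 0.5
fused = w1*s1 + w2*s2 = 21.15 + 19.1
= 40.25 m


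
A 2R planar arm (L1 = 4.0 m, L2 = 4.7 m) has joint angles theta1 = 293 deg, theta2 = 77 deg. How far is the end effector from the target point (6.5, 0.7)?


End effector via forward kinematics:
x = L1*cos(t1) + L2*cos(t1+t2) = 6.1915
y = L1*sin(t1) + L2*sin(t1+t2) = -2.8659
Distance to target:
d = sqrt((6.5 - 6.1915)^2 + (0.7 - -2.8659)^2)
= sqrt(0.0952 + 12.7155)
= 3.5792 m


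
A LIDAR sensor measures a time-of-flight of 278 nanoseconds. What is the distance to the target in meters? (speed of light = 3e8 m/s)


tof = 278 ns = 2.78e-07 s
dist = c * tof / 2
= 3e8 * 2.78e-07 / 2
= 41.7 m


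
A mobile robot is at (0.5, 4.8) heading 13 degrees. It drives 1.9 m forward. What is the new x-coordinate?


x_new = x0 + d*cos(theta)
= 0.5 + 1.9*cos(13)
= 0.5 + 1.8513
= 2.3513


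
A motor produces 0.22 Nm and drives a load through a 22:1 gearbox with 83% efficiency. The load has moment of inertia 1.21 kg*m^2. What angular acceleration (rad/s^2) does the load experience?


tau_out = tau_motor * N * eta
= 0.22 * 22 * 0.83 = 4.0172 Nm
alpha = tau_out / I = 4.0172 / 1.21
= 3.32 rad/s^2


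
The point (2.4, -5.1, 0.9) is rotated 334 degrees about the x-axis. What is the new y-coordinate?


Rotation about x-axis: y' = y*cos(theta) - z*sin(theta)
= -5.1 * 0.8988 - 0.9 * -0.4384
= -4.1893


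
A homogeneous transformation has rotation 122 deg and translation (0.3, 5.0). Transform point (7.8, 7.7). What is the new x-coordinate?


x' = cos(theta)*px - sin(theta)*py + tx
= -0.5299*7.8 - 0.848*7.7 + 0.3
= -10.3633


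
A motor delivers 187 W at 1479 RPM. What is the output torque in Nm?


omega = 1479 * 2*pi/60 = 154.8805 rad/s
tau = P / omega = 187 / 154.8805
= 1.2074 Nm


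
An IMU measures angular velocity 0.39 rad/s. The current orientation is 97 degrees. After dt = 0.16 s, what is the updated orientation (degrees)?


delta_theta = w * dt = 0.39 * 0.16 = 0.0624 rad
= 3.5753 deg
theta_new = 97 + 3.5753 = 100.5753 deg


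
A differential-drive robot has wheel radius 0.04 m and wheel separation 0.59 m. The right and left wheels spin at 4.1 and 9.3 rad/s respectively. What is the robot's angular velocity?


vR = r*wR = 0.04*4.1 = 0.164 m/s
vL = r*wL = 0.04*9.3 = 0.372 m/s
v = (vR+vL)/2 = 0.268 m/s
omega = (vR-vL)/L = -0.3525 rad/s
angular velocity = -0.3525 rad/s


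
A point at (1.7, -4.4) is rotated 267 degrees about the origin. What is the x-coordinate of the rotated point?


x' = x*cos(theta) - y*sin(theta)
cos(267 deg) = -0.0523, sin(267 deg) = -0.9986
x' = 1.7 * -0.0523 - -4.4 * -0.9986
= -0.089 - 4.394
= -4.4829


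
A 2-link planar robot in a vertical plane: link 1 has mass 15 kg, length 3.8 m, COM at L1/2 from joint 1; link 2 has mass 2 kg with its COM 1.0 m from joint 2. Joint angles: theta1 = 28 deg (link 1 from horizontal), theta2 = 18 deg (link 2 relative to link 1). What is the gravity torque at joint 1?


Horizontal distance from joint 1 to link-1 COM:
  x_c1 = (L1/2)*cos(t1) = 1.9 * 0.8829 = 1.6776 m
Horizontal distance from joint 1 to link-2 COM:
  x_c2 = L1*cos(t1) + Lc2*cos(t1+t2)
       = 3.8*0.8829 + 1.0*0.6947 = 4.0499 m
tau1 = m1*g*x_c1 + m2*g*x_c2
     = 15*9.81*1.6776 + 2*9.81*4.0499
     = 246.8589 + 79.4582
     = 326.3171 Nm


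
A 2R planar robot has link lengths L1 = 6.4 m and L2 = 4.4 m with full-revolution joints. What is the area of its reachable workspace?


r_max = L1 + L2 = 10.8 m
r_min = |L1 - L2| = 2.0 m
Area = pi*(r_max^2 - r_min^2)
= pi*(116.64 - 4.0)
= pi * 112.64
= 353.869 m^2


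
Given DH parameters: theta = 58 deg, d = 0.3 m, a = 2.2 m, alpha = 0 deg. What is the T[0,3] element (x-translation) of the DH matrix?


T[0,3] = a * cos(theta)
= 2.2 * cos(58 deg)
= 2.2 * 0.5299
= 1.1658


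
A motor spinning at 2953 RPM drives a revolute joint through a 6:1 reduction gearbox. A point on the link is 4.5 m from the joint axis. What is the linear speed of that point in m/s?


omega_motor = 2953 * 2*pi/60 = 309.2374 rad/s
omega_joint = omega_motor / 6 = 51.5396 rad/s
v = omega_joint * r = 51.5396 * 4.5
= 231.9281 m/s


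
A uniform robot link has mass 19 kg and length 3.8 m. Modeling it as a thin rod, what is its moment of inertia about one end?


I = (1/3) * m * L^2
= (1/3) * 19 * 3.8^2
= 0.333333 * 19 * 14.44
= 91.4533 kg*m^2


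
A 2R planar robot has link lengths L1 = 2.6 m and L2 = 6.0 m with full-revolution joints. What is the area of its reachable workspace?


r_max = L1 + L2 = 8.6 m
r_min = |L1 - L2| = 3.4 m
Area = pi*(r_max^2 - r_min^2)
= pi*(73.96 - 11.56)
= pi * 62.4
= 196.0354 m^2


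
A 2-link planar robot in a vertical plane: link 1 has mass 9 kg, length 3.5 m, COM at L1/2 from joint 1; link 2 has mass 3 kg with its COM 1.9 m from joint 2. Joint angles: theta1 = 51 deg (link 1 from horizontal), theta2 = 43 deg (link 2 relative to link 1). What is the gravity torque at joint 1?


Horizontal distance from joint 1 to link-1 COM:
  x_c1 = (L1/2)*cos(t1) = 1.75 * 0.6293 = 1.1013 m
Horizontal distance from joint 1 to link-2 COM:
  x_c2 = L1*cos(t1) + Lc2*cos(t1+t2)
       = 3.5*0.6293 + 1.9*-0.0698 = 2.0701 m
tau1 = m1*g*x_c1 + m2*g*x_c2
     = 9*9.81*1.1013 + 3*9.81*2.0701
     = 97.2347 + 60.9226
     = 158.1573 Nm


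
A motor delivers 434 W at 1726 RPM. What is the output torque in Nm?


omega = 1726 * 2*pi/60 = 180.7463 rad/s
tau = P / omega = 434 / 180.7463
= 2.4012 Nm


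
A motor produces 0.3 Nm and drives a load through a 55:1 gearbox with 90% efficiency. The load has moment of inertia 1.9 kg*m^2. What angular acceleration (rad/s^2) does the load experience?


tau_out = tau_motor * N * eta
= 0.3 * 55 * 0.9 = 14.85 Nm
alpha = tau_out / I = 14.85 / 1.9
= 7.8158 rad/s^2


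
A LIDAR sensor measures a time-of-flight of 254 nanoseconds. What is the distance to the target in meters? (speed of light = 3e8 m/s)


tof = 254 ns = 2.54e-07 s
dist = c * tof / 2
= 3e8 * 2.54e-07 / 2
= 38.1 m


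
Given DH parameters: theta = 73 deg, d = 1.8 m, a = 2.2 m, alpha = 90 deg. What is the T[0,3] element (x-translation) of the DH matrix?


T[0,3] = a * cos(theta)
= 2.2 * cos(73 deg)
= 2.2 * 0.2924
= 0.6432


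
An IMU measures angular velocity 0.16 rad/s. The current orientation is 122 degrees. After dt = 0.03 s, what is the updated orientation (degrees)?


delta_theta = w * dt = 0.16 * 0.03 = 0.0048 rad
= 0.275 deg
theta_new = 122 + 0.275 = 122.275 deg


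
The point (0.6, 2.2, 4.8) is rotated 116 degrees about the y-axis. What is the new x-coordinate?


Rotation about y-axis: x' = x*cos(theta) + z*sin(theta)
= 0.6 * -0.4384 + 4.8 * 0.8988
= 4.0512


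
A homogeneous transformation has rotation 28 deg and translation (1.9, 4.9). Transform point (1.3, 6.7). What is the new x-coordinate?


x' = cos(theta)*px - sin(theta)*py + tx
= 0.8829*1.3 - 0.4695*6.7 + 1.9
= -0.0976


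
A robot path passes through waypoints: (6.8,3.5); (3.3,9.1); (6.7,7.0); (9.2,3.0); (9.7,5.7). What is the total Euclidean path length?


Segment lengths:
  seg1 = sqrt((-3.5)^2 + (5.6)^2) = 6.6038
  seg2 = sqrt((3.4)^2 + (-2.1)^2) = 3.9962
  seg3 = sqrt((2.5)^2 + (-4.0)^2) = 4.717
  seg4 = sqrt((0.5)^2 + (2.7)^2) = 2.7459
Total = 18.0629


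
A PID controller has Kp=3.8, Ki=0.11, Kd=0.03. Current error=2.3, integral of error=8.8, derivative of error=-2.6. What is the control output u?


u = Kp*e + Ki*int(e) + Kd*de/dt
= 3.8*2.3 + 0.11*8.8 + 0.03*(-2.6)
= 8.74 + 0.968 + -0.078
= 9.63


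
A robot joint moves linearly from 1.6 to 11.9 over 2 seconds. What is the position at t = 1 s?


s = t/T = 1/2 = 0.5
p(t) = p0 + (pf-p0)*s
= 1.6 + (11.9 - 1.6) * 0.5
= 6.75


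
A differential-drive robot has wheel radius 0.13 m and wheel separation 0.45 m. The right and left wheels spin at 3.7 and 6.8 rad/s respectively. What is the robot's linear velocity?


vR = r*wR = 0.13*3.7 = 0.481 m/s
vL = r*wL = 0.13*6.8 = 0.884 m/s
v = (vR+vL)/2 = 0.6825 m/s
omega = (vR-vL)/L = -0.8956 rad/s
linear velocity = 0.6825 m/s


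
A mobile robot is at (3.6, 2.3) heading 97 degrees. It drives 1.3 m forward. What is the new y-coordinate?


y_new = y0 + d*sin(theta)
= 2.3 + 1.3*sin(97)
= 2.3 + 1.2903
= 3.5903


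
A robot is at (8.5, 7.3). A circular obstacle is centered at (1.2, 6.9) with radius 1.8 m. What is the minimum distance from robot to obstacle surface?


center_dist = sqrt((8.5-1.2)^2 + (7.3-6.9)^2)
= sqrt(53.29 + 0.16)
= 7.311
min_dist = center_dist - radius = 7.311 - 1.8 = 5.511 m


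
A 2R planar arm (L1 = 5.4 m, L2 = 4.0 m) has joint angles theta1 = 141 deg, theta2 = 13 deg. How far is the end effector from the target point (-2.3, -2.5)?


End effector via forward kinematics:
x = L1*cos(t1) + L2*cos(t1+t2) = -7.7918
y = L1*sin(t1) + L2*sin(t1+t2) = 5.1518
Distance to target:
d = sqrt((-2.3 - -7.7918)^2 + (-2.5 - 5.1518)^2)
= sqrt(30.1595 + 58.5503)
= 9.4186 m


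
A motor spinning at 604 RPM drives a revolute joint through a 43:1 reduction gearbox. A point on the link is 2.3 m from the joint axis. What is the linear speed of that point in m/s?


omega_motor = 604 * 2*pi/60 = 63.2507 rad/s
omega_joint = omega_motor / 43 = 1.4709 rad/s
v = omega_joint * r = 1.4709 * 2.3
= 3.3832 m/s


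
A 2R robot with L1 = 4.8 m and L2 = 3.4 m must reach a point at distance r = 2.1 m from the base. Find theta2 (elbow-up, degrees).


cos(theta2) = (r^2 - L1^2 - L2^2) / (2*L1*L2)
cos(theta2) = (4.41 - 23.04 - 11.56) / 32.64
cos(theta2) = -0.924939
theta2 = 157.6591 degrees


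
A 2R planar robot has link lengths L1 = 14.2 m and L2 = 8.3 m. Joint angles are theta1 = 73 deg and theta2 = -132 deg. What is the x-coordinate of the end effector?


Convert angles to radians: theta1 = 1.2741, theta2 = -2.3038
x = L1*cos(theta1) + L2*cos(theta1+theta2)
x = 4.1517 + 4.2748
x = 8.4265


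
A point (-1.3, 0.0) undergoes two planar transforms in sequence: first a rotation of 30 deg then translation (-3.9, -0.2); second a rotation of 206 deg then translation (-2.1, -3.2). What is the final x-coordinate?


After transform 1:
x1 = cos(30)*-1.3 - sin(30)*0.0 + -3.9 = -5.0258
y1 = sin(30)*-1.3 + cos(30)*0.0 + -0.2 = -0.85
After transform 2:
x2 = cos(206)*-5.0258 - sin(206)*-0.85 + -2.1
= 2.0446


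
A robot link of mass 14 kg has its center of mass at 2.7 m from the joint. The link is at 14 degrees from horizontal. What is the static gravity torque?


tau = m*g*L*cos(angle)
= 14 * 9.81 * 2.7 * cos(14 deg)
= 14 * 9.81 * 2.7 * 0.9703
= 359.8031 Nm


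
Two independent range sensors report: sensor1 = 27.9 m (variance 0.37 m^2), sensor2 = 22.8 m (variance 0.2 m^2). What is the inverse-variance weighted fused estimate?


w1 = (1/var1) / (1/var1 + 1/var2)
   = 2.7027 / (2.7027 + 5.0) = 0.3509
w2 = 1 - w1 = 0.6491
fused = w1*s1 + w2*s2 = 9.7895 + 14.8
= 24.5895 m


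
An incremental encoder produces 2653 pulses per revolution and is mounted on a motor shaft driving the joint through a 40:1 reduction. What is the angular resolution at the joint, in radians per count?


counts per rev = 2653
effective counts at joint = 2653 * 40 = 106120
resolution = 2*pi / 106120
= 5.9208e-05 rad/count


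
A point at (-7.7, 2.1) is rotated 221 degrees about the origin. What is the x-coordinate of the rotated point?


x' = x*cos(theta) - y*sin(theta)
cos(221 deg) = -0.7547, sin(221 deg) = -0.6561
x' = -7.7 * -0.7547 - 2.1 * -0.6561
= 5.8113 - -1.3777
= 7.189


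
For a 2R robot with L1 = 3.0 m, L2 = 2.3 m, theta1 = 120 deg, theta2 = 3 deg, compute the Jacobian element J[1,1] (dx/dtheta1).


J[1,1] = -L1*sin(t1) - L2*sin(t1+t2)
= -3.0*sin(120) - 2.3*sin(123)
= -4.527


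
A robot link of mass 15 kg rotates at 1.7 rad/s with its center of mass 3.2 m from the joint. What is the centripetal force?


F = m * omega^2 * r
= 15 * 1.7^2 * 3.2
= 15 * 2.89 * 3.2
= 138.72 N


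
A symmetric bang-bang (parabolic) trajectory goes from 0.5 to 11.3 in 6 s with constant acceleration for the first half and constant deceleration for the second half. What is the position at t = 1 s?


Symmetric rest-to-rest: each phase covers (pf-p0)/2 in time T/2. 0.5*a*(T/2)^2 = (pf-p0)/2 => a = 4*(pf-p0)/T^2
a = 4*(11.3-0.5)/6^2 = 1.2
t = 1 is in the acceleration phase (t <= T/2).
p = p0 + 0.5*a*t^2 = 0.5 + 0.5*1.2*1^2
= 1.1


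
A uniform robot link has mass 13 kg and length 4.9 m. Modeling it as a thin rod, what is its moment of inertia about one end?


I = (1/3) * m * L^2
= (1/3) * 13 * 4.9^2
= 0.333333 * 13 * 24.01
= 104.0433 kg*m^2


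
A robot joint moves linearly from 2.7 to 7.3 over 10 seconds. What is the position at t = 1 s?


s = t/T = 1/10 = 0.1
p(t) = p0 + (pf-p0)*s
= 2.7 + (7.3 - 2.7) * 0.1
= 3.16


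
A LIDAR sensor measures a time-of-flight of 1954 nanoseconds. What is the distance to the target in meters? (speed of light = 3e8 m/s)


tof = 1954 ns = 1.954e-06 s
dist = c * tof / 2
= 3e8 * 1.954e-06 / 2
= 293.1 m


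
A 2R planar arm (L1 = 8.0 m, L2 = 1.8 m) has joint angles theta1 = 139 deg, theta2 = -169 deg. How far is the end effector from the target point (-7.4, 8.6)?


End effector via forward kinematics:
x = L1*cos(t1) + L2*cos(t1+t2) = -4.4788
y = L1*sin(t1) + L2*sin(t1+t2) = 4.3485
Distance to target:
d = sqrt((-7.4 - -4.4788)^2 + (8.6 - 4.3485)^2)
= sqrt(8.5332 + 18.0755)
= 5.1584 m


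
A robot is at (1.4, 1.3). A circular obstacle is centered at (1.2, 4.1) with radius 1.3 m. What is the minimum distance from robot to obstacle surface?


center_dist = sqrt((1.4-1.2)^2 + (1.3-4.1)^2)
= sqrt(0.04 + 7.84)
= 2.8071
min_dist = center_dist - radius = 2.8071 - 1.3 = 1.5071 m


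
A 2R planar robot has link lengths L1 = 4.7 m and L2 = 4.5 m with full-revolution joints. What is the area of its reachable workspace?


r_max = L1 + L2 = 9.2 m
r_min = |L1 - L2| = 0.2 m
Area = pi*(r_max^2 - r_min^2)
= pi*(84.64 - 0.04)
= pi * 84.6
= 265.7787 m^2


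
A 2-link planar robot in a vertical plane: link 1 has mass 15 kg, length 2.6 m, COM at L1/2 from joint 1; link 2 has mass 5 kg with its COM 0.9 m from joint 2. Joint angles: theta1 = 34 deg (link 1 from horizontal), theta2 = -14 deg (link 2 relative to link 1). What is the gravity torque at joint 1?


Horizontal distance from joint 1 to link-1 COM:
  x_c1 = (L1/2)*cos(t1) = 1.3 * 0.829 = 1.0777 m
Horizontal distance from joint 1 to link-2 COM:
  x_c2 = L1*cos(t1) + Lc2*cos(t1+t2)
       = 2.6*0.829 + 0.9*0.9397 = 3.0012 m
tau1 = m1*g*x_c1 + m2*g*x_c2
     = 15*9.81*1.0777 + 5*9.81*3.0012
     = 158.5907 + 147.2099
     = 305.8006 Nm


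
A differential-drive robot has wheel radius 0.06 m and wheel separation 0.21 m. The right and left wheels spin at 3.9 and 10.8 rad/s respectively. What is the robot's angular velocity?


vR = r*wR = 0.06*3.9 = 0.234 m/s
vL = r*wL = 0.06*10.8 = 0.648 m/s
v = (vR+vL)/2 = 0.441 m/s
omega = (vR-vL)/L = -1.9714 rad/s
angular velocity = -1.9714 rad/s


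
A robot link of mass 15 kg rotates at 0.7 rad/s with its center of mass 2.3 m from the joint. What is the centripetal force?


F = m * omega^2 * r
= 15 * 0.7^2 * 2.3
= 15 * 0.49 * 2.3
= 16.905 N


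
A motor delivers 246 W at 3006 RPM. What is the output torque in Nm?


omega = 3006 * 2*pi/60 = 314.7876 rad/s
tau = P / omega = 246 / 314.7876
= 0.7815 Nm


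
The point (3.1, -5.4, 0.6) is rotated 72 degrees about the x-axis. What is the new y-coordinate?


Rotation about x-axis: y' = y*cos(theta) - z*sin(theta)
= -5.4 * 0.309 - 0.6 * 0.9511
= -2.2393


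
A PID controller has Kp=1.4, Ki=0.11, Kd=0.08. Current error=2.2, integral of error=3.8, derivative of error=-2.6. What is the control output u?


u = Kp*e + Ki*int(e) + Kd*de/dt
= 1.4*2.2 + 0.11*3.8 + 0.08*(-2.6)
= 3.08 + 0.418 + -0.208
= 3.29


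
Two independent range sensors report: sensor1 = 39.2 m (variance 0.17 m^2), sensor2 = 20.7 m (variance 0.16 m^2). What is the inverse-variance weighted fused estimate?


w1 = (1/var1) / (1/var1 + 1/var2)
   = 5.8824 / (5.8824 + 6.25) = 0.4848
w2 = 1 - w1 = 0.5152
fused = w1*s1 + w2*s2 = 19.0061 + 10.6636
= 29.6697 m


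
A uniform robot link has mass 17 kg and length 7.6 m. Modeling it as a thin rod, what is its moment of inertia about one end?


I = (1/3) * m * L^2
= (1/3) * 17 * 7.6^2
= 0.333333 * 17 * 57.76
= 327.3067 kg*m^2


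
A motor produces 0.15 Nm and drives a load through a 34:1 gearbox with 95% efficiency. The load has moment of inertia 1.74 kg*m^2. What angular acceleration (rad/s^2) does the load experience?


tau_out = tau_motor * N * eta
= 0.15 * 34 * 0.95 = 4.845 Nm
alpha = tau_out / I = 4.845 / 1.74
= 2.7845 rad/s^2


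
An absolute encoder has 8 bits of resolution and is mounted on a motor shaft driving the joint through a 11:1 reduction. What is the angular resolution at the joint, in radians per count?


counts = 2^8 = 256
effective counts at joint = 256 * 11 = 2816
resolution = 2*pi / 2816
= 0.0022 rad/count


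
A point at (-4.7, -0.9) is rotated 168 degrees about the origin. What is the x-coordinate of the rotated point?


x' = x*cos(theta) - y*sin(theta)
cos(168 deg) = -0.9781, sin(168 deg) = 0.2079
x' = -4.7 * -0.9781 - -0.9 * 0.2079
= 4.5973 - -0.1871
= 4.7844


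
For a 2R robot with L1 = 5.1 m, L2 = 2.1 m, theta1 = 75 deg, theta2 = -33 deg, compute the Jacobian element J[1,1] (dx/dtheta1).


J[1,1] = -L1*sin(t1) - L2*sin(t1+t2)
= -5.1*sin(75) - 2.1*sin(42)
= -6.3314


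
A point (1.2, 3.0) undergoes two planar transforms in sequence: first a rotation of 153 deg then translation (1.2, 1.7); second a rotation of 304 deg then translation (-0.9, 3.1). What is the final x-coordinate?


After transform 1:
x1 = cos(153)*1.2 - sin(153)*3.0 + 1.2 = -1.2312
y1 = sin(153)*1.2 + cos(153)*3.0 + 1.7 = -0.4282
After transform 2:
x2 = cos(304)*-1.2312 - sin(304)*-0.4282 + -0.9
= -1.9435


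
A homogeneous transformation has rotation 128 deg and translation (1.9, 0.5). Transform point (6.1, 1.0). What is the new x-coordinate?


x' = cos(theta)*px - sin(theta)*py + tx
= -0.6157*6.1 - 0.788*1.0 + 1.9
= -2.6435


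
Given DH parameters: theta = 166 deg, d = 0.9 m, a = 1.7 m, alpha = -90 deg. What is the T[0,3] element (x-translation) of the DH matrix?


T[0,3] = a * cos(theta)
= 1.7 * cos(166 deg)
= 1.7 * -0.9703
= -1.6495


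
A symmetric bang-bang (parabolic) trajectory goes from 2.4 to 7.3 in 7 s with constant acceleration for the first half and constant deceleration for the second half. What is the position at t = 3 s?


Symmetric rest-to-rest: each phase covers (pf-p0)/2 in time T/2. 0.5*a*(T/2)^2 = (pf-p0)/2 => a = 4*(pf-p0)/T^2
a = 4*(7.3-2.4)/7^2 = 0.4
t = 3 is in the acceleration phase (t <= T/2).
p = p0 + 0.5*a*t^2 = 2.4 + 0.5*0.4*3^2
= 4.2


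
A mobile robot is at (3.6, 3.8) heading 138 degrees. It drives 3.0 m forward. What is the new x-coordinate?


x_new = x0 + d*cos(theta)
= 3.6 + 3.0*cos(138)
= 3.6 + -2.2294
= 1.3706


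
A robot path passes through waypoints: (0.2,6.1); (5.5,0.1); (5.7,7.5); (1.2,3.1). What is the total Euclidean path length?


Segment lengths:
  seg1 = sqrt((5.3)^2 + (-6.0)^2) = 8.0056
  seg2 = sqrt((0.2)^2 + (7.4)^2) = 7.4027
  seg3 = sqrt((-4.5)^2 + (-4.4)^2) = 6.2936
Total = 21.702


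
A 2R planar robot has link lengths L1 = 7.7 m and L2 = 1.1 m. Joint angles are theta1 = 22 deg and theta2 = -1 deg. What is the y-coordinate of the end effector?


Convert angles to radians: theta1 = 0.384, theta2 = -0.0175
y = L1*sin(theta1) + L2*sin(theta1+theta2)
y = 2.8845 + 0.3942
y = 3.2787


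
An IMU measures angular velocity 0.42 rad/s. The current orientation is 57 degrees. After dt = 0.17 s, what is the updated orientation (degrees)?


delta_theta = w * dt = 0.42 * 0.17 = 0.0714 rad
= 4.0909 deg
theta_new = 57 + 4.0909 = 61.0909 deg


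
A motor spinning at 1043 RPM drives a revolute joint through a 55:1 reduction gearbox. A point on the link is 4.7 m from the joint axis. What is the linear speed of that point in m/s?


omega_motor = 1043 * 2*pi/60 = 109.2227 rad/s
omega_joint = omega_motor / 55 = 1.9859 rad/s
v = omega_joint * r = 1.9859 * 4.7
= 9.3336 m/s


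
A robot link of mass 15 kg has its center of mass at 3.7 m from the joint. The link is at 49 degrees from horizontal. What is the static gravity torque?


tau = m*g*L*cos(angle)
= 15 * 9.81 * 3.7 * cos(49 deg)
= 15 * 9.81 * 3.7 * 0.6561
= 357.1946 Nm


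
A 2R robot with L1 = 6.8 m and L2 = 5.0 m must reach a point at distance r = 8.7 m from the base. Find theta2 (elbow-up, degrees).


cos(theta2) = (r^2 - L1^2 - L2^2) / (2*L1*L2)
cos(theta2) = (75.69 - 46.24 - 25.0) / 68.0
cos(theta2) = 0.065441
theta2 = 86.2478 degrees


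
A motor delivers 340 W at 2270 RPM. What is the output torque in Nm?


omega = 2270 * 2*pi/60 = 237.7138 rad/s
tau = P / omega = 340 / 237.7138
= 1.4303 Nm


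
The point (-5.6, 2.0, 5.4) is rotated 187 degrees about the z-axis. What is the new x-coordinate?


Rotation about z-axis: x' = x*cos(theta) - y*sin(theta)
= -5.6 * -0.9925 - 2.0 * -0.1219
= 5.802


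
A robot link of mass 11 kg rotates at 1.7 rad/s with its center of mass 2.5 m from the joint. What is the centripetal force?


F = m * omega^2 * r
= 11 * 1.7^2 * 2.5
= 11 * 2.89 * 2.5
= 79.475 N


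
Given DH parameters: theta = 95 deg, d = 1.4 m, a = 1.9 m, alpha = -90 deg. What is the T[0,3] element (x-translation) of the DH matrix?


T[0,3] = a * cos(theta)
= 1.9 * cos(95 deg)
= 1.9 * -0.0872
= -0.1656


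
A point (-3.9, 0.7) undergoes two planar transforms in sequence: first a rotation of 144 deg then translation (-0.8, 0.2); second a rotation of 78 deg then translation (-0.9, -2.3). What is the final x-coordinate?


After transform 1:
x1 = cos(144)*-3.9 - sin(144)*0.7 + -0.8 = 1.9437
y1 = sin(144)*-3.9 + cos(144)*0.7 + 0.2 = -2.6587
After transform 2:
x2 = cos(78)*1.9437 - sin(78)*-2.6587 + -0.9
= 2.1047


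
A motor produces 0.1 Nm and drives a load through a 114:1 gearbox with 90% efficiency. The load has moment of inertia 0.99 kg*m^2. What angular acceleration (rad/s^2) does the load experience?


tau_out = tau_motor * N * eta
= 0.1 * 114 * 0.9 = 10.26 Nm
alpha = tau_out / I = 10.26 / 0.99
= 10.3636 rad/s^2


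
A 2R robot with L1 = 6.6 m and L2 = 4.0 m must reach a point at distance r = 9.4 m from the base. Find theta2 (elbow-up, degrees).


cos(theta2) = (r^2 - L1^2 - L2^2) / (2*L1*L2)
cos(theta2) = (88.36 - 43.56 - 16.0) / 52.8
cos(theta2) = 0.545455
theta2 = 56.9443 degrees


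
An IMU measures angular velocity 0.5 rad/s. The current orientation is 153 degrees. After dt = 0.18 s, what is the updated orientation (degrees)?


delta_theta = w * dt = 0.5 * 0.18 = 0.09 rad
= 5.1566 deg
theta_new = 153 + 5.1566 = 158.1566 deg


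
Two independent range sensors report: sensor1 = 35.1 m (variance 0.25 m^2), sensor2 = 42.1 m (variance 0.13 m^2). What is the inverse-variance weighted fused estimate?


w1 = (1/var1) / (1/var1 + 1/var2)
   = 4.0 / (4.0 + 7.6923) = 0.3421
w2 = 1 - w1 = 0.6579
fused = w1*s1 + w2*s2 = 12.0079 + 27.6974
= 39.7053 m


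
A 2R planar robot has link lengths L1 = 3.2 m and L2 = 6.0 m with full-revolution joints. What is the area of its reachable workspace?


r_max = L1 + L2 = 9.2 m
r_min = |L1 - L2| = 2.8 m
Area = pi*(r_max^2 - r_min^2)
= pi*(84.64 - 7.84)
= pi * 76.8
= 241.2743 m^2


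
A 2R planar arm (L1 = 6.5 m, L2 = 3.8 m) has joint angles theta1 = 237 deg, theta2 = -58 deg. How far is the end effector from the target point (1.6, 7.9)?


End effector via forward kinematics:
x = L1*cos(t1) + L2*cos(t1+t2) = -7.3396
y = L1*sin(t1) + L2*sin(t1+t2) = -5.385
Distance to target:
d = sqrt((1.6 - -7.3396)^2 + (7.9 - -5.385)^2)
= sqrt(79.916 + 176.4923)
= 16.0128 m


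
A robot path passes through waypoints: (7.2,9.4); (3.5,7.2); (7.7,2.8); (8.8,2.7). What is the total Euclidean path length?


Segment lengths:
  seg1 = sqrt((-3.7)^2 + (-2.2)^2) = 4.3046
  seg2 = sqrt((4.2)^2 + (-4.4)^2) = 6.0828
  seg3 = sqrt((1.1)^2 + (-0.1)^2) = 1.1045
Total = 11.4919


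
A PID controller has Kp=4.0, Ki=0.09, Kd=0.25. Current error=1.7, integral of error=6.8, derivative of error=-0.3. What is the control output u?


u = Kp*e + Ki*int(e) + Kd*de/dt
= 4.0*1.7 + 0.09*6.8 + 0.25*(-0.3)
= 6.8 + 0.612 + -0.075
= 7.337


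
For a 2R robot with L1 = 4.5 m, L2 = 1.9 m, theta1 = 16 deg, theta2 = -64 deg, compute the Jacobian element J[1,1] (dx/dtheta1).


J[1,1] = -L1*sin(t1) - L2*sin(t1+t2)
= -4.5*sin(16) - 1.9*sin(-48)
= 0.1716


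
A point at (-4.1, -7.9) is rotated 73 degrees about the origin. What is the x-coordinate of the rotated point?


x' = x*cos(theta) - y*sin(theta)
cos(73 deg) = 0.2924, sin(73 deg) = 0.9563
x' = -4.1 * 0.2924 - -7.9 * 0.9563
= -1.1987 - -7.5548
= 6.3561


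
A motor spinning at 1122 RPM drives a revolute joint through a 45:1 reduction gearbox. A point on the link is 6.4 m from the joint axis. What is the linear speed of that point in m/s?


omega_motor = 1122 * 2*pi/60 = 117.4956 rad/s
omega_joint = omega_motor / 45 = 2.611 rad/s
v = omega_joint * r = 2.611 * 6.4
= 16.7105 m/s


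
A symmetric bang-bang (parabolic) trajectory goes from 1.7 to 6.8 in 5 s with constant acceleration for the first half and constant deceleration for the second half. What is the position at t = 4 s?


Symmetric rest-to-rest: each phase covers (pf-p0)/2 in time T/2. 0.5*a*(T/2)^2 = (pf-p0)/2 => a = 4*(pf-p0)/T^2
a = 4*(6.8-1.7)/5^2 = 0.816
t = 4 is in the deceleration phase (t > T/2).
p = pf - 0.5*a*(T-t)^2 = 6.8 - 0.5*0.816*1^2
= 6.392


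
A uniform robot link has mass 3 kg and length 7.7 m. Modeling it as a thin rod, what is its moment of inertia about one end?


I = (1/3) * m * L^2
= (1/3) * 3 * 7.7^2
= 0.333333 * 3 * 59.29
= 59.29 kg*m^2


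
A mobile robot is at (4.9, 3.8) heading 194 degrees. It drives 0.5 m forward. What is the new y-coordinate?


y_new = y0 + d*sin(theta)
= 3.8 + 0.5*sin(194)
= 3.8 + -0.121
= 3.679


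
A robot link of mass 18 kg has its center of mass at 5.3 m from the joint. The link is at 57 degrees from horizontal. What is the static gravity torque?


tau = m*g*L*cos(angle)
= 18 * 9.81 * 5.3 * cos(57 deg)
= 18 * 9.81 * 5.3 * 0.5446
= 509.7135 Nm


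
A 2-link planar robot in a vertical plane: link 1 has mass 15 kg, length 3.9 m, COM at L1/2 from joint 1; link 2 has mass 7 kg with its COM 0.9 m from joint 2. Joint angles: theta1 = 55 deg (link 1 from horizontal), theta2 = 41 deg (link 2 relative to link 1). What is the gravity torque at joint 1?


Horizontal distance from joint 1 to link-1 COM:
  x_c1 = (L1/2)*cos(t1) = 1.95 * 0.5736 = 1.1185 m
Horizontal distance from joint 1 to link-2 COM:
  x_c2 = L1*cos(t1) + Lc2*cos(t1+t2)
       = 3.9*0.5736 + 0.9*-0.1045 = 2.1429 m
tau1 = m1*g*x_c1 + m2*g*x_c2
     = 15*9.81*1.1185 + 7*9.81*2.1429
     = 164.5835 + 147.1511
     = 311.7345 Nm


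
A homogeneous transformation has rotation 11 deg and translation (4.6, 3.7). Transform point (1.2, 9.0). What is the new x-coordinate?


x' = cos(theta)*px - sin(theta)*py + tx
= 0.9816*1.2 - 0.1908*9.0 + 4.6
= 4.0607


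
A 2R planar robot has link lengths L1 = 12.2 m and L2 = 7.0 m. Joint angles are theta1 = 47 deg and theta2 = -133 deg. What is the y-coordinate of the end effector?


Convert angles to radians: theta1 = 0.8203, theta2 = -2.3213
y = L1*sin(theta1) + L2*sin(theta1+theta2)
y = 8.9225 + -6.9829
y = 1.9396


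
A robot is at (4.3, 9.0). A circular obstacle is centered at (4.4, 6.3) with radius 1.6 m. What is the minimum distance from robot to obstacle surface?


center_dist = sqrt((4.3-4.4)^2 + (9.0-6.3)^2)
= sqrt(0.01 + 7.29)
= 2.7019
min_dist = center_dist - radius = 2.7019 - 1.6 = 1.1019 m


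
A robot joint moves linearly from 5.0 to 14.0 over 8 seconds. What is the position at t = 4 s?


s = t/T = 4/8 = 0.5
p(t) = p0 + (pf-p0)*s
= 5.0 + (14.0 - 5.0) * 0.5
= 9.5


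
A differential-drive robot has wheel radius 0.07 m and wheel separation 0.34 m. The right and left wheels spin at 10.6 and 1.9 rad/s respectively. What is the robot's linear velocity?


vR = r*wR = 0.07*10.6 = 0.742 m/s
vL = r*wL = 0.07*1.9 = 0.133 m/s
v = (vR+vL)/2 = 0.4375 m/s
omega = (vR-vL)/L = 1.7912 rad/s
linear velocity = 0.4375 m/s


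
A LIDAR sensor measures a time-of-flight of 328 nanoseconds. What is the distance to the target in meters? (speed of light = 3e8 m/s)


tof = 328 ns = 3.28e-07 s
dist = c * tof / 2
= 3e8 * 3.28e-07 / 2
= 49.2 m


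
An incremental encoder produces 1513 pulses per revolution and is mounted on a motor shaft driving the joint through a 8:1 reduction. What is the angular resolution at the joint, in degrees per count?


counts per rev = 1513
effective counts at joint = 1513 * 8 = 12104
resolution = 360 / 12104
= 0.0297 deg/count
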